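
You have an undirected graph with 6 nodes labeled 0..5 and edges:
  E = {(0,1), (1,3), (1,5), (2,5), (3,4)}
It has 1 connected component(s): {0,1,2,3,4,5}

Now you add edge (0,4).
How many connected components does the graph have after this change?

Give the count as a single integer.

Initial component count: 1
Add (0,4): endpoints already in same component. Count unchanged: 1.
New component count: 1

Answer: 1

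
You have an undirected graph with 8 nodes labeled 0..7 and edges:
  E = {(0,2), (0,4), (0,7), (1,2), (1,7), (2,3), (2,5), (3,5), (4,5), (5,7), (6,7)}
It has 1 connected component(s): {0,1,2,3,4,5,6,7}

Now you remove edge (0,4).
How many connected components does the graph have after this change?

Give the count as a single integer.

Answer: 1

Derivation:
Initial component count: 1
Remove (0,4): not a bridge. Count unchanged: 1.
  After removal, components: {0,1,2,3,4,5,6,7}
New component count: 1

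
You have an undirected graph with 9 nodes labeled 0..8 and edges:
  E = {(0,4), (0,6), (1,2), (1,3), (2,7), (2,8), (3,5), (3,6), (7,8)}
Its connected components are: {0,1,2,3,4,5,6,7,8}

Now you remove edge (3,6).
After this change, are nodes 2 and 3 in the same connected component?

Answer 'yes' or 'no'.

Answer: yes

Derivation:
Initial components: {0,1,2,3,4,5,6,7,8}
Removing edge (3,6): it was a bridge — component count 1 -> 2.
New components: {0,4,6} {1,2,3,5,7,8}
Are 2 and 3 in the same component? yes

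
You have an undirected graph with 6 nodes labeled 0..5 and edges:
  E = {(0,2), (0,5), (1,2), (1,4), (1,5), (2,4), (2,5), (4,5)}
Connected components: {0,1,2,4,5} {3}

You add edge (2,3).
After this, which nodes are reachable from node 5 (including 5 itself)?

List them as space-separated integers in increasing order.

Before: nodes reachable from 5: {0,1,2,4,5}
Adding (2,3): merges 5's component with another. Reachability grows.
After: nodes reachable from 5: {0,1,2,3,4,5}

Answer: 0 1 2 3 4 5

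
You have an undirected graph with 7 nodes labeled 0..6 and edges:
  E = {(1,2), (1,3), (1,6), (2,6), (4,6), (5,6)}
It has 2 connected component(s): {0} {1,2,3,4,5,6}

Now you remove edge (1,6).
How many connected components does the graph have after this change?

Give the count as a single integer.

Initial component count: 2
Remove (1,6): not a bridge. Count unchanged: 2.
  After removal, components: {0} {1,2,3,4,5,6}
New component count: 2

Answer: 2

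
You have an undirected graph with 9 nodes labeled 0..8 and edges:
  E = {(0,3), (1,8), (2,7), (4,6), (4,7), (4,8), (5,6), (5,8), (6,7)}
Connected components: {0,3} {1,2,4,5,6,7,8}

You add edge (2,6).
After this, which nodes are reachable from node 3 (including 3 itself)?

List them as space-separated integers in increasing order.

Before: nodes reachable from 3: {0,3}
Adding (2,6): both endpoints already in same component. Reachability from 3 unchanged.
After: nodes reachable from 3: {0,3}

Answer: 0 3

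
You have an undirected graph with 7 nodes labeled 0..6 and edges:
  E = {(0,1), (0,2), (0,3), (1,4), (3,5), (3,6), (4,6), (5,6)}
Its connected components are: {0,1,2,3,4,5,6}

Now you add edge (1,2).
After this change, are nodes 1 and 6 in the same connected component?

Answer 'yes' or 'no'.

Answer: yes

Derivation:
Initial components: {0,1,2,3,4,5,6}
Adding edge (1,2): both already in same component {0,1,2,3,4,5,6}. No change.
New components: {0,1,2,3,4,5,6}
Are 1 and 6 in the same component? yes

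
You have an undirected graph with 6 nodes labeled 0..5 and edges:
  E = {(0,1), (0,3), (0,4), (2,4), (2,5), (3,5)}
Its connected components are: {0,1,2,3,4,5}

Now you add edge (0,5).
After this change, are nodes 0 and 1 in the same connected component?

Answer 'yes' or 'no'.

Answer: yes

Derivation:
Initial components: {0,1,2,3,4,5}
Adding edge (0,5): both already in same component {0,1,2,3,4,5}. No change.
New components: {0,1,2,3,4,5}
Are 0 and 1 in the same component? yes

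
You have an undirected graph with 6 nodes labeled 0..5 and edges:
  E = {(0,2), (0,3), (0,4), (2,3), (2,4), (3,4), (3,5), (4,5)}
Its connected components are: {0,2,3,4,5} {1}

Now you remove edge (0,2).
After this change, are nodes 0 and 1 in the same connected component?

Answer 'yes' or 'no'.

Initial components: {0,2,3,4,5} {1}
Removing edge (0,2): not a bridge — component count unchanged at 2.
New components: {0,2,3,4,5} {1}
Are 0 and 1 in the same component? no

Answer: no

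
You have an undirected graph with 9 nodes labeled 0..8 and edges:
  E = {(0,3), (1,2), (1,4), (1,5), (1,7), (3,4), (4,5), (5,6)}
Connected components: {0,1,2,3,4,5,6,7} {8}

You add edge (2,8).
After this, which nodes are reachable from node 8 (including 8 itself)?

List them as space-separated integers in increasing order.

Before: nodes reachable from 8: {8}
Adding (2,8): merges 8's component with another. Reachability grows.
After: nodes reachable from 8: {0,1,2,3,4,5,6,7,8}

Answer: 0 1 2 3 4 5 6 7 8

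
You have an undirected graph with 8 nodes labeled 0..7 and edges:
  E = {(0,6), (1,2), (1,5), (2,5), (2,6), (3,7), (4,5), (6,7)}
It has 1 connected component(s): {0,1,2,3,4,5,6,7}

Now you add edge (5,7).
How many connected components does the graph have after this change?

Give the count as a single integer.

Answer: 1

Derivation:
Initial component count: 1
Add (5,7): endpoints already in same component. Count unchanged: 1.
New component count: 1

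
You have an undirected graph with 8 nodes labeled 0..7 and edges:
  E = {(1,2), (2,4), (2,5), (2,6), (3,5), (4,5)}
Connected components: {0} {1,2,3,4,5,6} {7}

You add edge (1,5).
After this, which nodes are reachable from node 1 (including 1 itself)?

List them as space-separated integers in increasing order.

Answer: 1 2 3 4 5 6

Derivation:
Before: nodes reachable from 1: {1,2,3,4,5,6}
Adding (1,5): both endpoints already in same component. Reachability from 1 unchanged.
After: nodes reachable from 1: {1,2,3,4,5,6}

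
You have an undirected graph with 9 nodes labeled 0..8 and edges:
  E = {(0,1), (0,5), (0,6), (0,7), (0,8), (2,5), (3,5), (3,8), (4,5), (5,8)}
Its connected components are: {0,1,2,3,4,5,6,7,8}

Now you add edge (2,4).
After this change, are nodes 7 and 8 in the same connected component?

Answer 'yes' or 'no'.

Answer: yes

Derivation:
Initial components: {0,1,2,3,4,5,6,7,8}
Adding edge (2,4): both already in same component {0,1,2,3,4,5,6,7,8}. No change.
New components: {0,1,2,3,4,5,6,7,8}
Are 7 and 8 in the same component? yes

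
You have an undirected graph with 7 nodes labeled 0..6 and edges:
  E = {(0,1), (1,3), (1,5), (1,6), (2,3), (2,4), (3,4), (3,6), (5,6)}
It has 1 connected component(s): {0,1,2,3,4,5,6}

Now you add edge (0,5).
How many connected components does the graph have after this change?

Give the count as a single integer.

Initial component count: 1
Add (0,5): endpoints already in same component. Count unchanged: 1.
New component count: 1

Answer: 1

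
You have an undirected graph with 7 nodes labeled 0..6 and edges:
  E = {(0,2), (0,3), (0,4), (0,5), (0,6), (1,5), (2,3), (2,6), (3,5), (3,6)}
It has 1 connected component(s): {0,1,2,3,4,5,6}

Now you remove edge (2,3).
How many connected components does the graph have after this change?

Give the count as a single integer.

Answer: 1

Derivation:
Initial component count: 1
Remove (2,3): not a bridge. Count unchanged: 1.
  After removal, components: {0,1,2,3,4,5,6}
New component count: 1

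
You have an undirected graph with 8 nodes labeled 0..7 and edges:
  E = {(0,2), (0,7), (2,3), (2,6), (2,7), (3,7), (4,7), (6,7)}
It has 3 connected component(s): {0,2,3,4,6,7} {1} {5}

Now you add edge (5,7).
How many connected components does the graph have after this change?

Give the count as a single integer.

Initial component count: 3
Add (5,7): merges two components. Count decreases: 3 -> 2.
New component count: 2

Answer: 2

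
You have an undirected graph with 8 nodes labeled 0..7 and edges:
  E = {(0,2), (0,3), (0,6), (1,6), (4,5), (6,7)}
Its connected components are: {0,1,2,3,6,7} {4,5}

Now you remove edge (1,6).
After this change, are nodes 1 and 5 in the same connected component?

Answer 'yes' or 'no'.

Answer: no

Derivation:
Initial components: {0,1,2,3,6,7} {4,5}
Removing edge (1,6): it was a bridge — component count 2 -> 3.
New components: {0,2,3,6,7} {1} {4,5}
Are 1 and 5 in the same component? no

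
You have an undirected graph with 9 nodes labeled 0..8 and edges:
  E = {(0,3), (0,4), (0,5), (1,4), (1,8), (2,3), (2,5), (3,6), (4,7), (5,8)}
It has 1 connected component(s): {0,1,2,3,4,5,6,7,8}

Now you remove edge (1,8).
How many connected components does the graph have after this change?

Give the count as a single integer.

Initial component count: 1
Remove (1,8): not a bridge. Count unchanged: 1.
  After removal, components: {0,1,2,3,4,5,6,7,8}
New component count: 1

Answer: 1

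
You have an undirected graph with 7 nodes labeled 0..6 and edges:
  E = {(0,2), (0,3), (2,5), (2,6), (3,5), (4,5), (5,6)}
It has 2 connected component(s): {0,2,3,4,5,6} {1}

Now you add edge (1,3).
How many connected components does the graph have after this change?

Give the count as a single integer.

Answer: 1

Derivation:
Initial component count: 2
Add (1,3): merges two components. Count decreases: 2 -> 1.
New component count: 1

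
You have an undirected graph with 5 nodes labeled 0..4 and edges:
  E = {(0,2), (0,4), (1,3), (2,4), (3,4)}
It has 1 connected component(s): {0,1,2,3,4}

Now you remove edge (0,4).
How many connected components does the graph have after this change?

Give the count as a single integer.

Answer: 1

Derivation:
Initial component count: 1
Remove (0,4): not a bridge. Count unchanged: 1.
  After removal, components: {0,1,2,3,4}
New component count: 1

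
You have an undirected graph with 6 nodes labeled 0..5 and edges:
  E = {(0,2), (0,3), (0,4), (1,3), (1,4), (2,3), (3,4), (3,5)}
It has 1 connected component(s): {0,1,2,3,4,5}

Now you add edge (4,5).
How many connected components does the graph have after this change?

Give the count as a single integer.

Initial component count: 1
Add (4,5): endpoints already in same component. Count unchanged: 1.
New component count: 1

Answer: 1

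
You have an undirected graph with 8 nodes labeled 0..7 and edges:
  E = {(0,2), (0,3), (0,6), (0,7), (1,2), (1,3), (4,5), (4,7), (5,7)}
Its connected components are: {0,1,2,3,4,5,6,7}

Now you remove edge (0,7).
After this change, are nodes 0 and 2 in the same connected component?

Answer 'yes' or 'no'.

Initial components: {0,1,2,3,4,5,6,7}
Removing edge (0,7): it was a bridge — component count 1 -> 2.
New components: {0,1,2,3,6} {4,5,7}
Are 0 and 2 in the same component? yes

Answer: yes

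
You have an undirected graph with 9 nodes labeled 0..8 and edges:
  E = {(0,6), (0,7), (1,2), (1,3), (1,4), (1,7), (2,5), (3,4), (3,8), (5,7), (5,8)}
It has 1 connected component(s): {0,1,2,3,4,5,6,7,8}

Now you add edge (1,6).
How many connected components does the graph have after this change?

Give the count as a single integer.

Answer: 1

Derivation:
Initial component count: 1
Add (1,6): endpoints already in same component. Count unchanged: 1.
New component count: 1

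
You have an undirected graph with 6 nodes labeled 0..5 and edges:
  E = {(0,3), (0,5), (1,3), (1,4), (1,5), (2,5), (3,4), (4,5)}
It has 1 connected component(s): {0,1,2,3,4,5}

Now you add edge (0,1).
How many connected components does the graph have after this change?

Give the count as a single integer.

Initial component count: 1
Add (0,1): endpoints already in same component. Count unchanged: 1.
New component count: 1

Answer: 1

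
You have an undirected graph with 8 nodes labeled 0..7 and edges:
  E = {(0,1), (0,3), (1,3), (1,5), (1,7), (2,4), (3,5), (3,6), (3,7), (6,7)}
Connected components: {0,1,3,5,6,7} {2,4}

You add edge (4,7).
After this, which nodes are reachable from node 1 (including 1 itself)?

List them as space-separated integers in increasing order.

Before: nodes reachable from 1: {0,1,3,5,6,7}
Adding (4,7): merges 1's component with another. Reachability grows.
After: nodes reachable from 1: {0,1,2,3,4,5,6,7}

Answer: 0 1 2 3 4 5 6 7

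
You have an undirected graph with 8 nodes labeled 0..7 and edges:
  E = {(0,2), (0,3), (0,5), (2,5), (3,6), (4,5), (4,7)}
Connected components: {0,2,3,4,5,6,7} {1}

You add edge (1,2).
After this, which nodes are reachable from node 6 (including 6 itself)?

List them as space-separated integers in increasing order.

Answer: 0 1 2 3 4 5 6 7

Derivation:
Before: nodes reachable from 6: {0,2,3,4,5,6,7}
Adding (1,2): merges 6's component with another. Reachability grows.
After: nodes reachable from 6: {0,1,2,3,4,5,6,7}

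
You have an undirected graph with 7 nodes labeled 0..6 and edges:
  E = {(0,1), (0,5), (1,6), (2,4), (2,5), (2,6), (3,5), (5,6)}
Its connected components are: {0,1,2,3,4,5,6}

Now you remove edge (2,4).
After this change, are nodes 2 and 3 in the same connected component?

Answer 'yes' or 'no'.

Initial components: {0,1,2,3,4,5,6}
Removing edge (2,4): it was a bridge — component count 1 -> 2.
New components: {0,1,2,3,5,6} {4}
Are 2 and 3 in the same component? yes

Answer: yes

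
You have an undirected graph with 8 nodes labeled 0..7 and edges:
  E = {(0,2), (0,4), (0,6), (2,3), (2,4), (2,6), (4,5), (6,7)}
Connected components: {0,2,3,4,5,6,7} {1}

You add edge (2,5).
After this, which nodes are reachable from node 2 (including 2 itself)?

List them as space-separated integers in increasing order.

Before: nodes reachable from 2: {0,2,3,4,5,6,7}
Adding (2,5): both endpoints already in same component. Reachability from 2 unchanged.
After: nodes reachable from 2: {0,2,3,4,5,6,7}

Answer: 0 2 3 4 5 6 7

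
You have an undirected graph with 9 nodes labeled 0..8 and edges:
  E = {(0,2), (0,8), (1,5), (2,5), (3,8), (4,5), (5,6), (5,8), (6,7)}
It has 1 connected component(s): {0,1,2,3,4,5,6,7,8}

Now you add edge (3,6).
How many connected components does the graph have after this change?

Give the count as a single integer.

Answer: 1

Derivation:
Initial component count: 1
Add (3,6): endpoints already in same component. Count unchanged: 1.
New component count: 1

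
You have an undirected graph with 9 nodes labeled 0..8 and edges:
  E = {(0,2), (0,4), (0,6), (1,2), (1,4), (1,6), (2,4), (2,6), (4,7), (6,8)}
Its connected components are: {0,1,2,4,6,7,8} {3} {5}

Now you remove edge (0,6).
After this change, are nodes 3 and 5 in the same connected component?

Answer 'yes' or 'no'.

Initial components: {0,1,2,4,6,7,8} {3} {5}
Removing edge (0,6): not a bridge — component count unchanged at 3.
New components: {0,1,2,4,6,7,8} {3} {5}
Are 3 and 5 in the same component? no

Answer: no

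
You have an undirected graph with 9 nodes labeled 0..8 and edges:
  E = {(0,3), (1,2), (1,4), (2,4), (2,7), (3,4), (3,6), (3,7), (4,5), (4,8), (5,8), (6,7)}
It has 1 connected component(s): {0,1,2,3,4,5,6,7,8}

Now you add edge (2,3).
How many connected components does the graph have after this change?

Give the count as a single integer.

Initial component count: 1
Add (2,3): endpoints already in same component. Count unchanged: 1.
New component count: 1

Answer: 1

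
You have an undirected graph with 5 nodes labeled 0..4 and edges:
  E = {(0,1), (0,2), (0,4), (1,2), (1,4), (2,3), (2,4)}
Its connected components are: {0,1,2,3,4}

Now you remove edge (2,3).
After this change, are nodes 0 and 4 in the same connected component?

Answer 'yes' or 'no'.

Initial components: {0,1,2,3,4}
Removing edge (2,3): it was a bridge — component count 1 -> 2.
New components: {0,1,2,4} {3}
Are 0 and 4 in the same component? yes

Answer: yes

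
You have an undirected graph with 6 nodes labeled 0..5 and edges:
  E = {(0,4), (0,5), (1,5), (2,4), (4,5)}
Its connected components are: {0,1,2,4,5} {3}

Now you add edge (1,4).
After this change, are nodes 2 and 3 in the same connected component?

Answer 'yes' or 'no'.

Initial components: {0,1,2,4,5} {3}
Adding edge (1,4): both already in same component {0,1,2,4,5}. No change.
New components: {0,1,2,4,5} {3}
Are 2 and 3 in the same component? no

Answer: no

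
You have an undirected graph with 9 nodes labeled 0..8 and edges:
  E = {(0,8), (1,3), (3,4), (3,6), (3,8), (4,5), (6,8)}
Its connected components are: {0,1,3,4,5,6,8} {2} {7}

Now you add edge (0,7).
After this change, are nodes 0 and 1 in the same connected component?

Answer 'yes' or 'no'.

Answer: yes

Derivation:
Initial components: {0,1,3,4,5,6,8} {2} {7}
Adding edge (0,7): merges {0,1,3,4,5,6,8} and {7}.
New components: {0,1,3,4,5,6,7,8} {2}
Are 0 and 1 in the same component? yes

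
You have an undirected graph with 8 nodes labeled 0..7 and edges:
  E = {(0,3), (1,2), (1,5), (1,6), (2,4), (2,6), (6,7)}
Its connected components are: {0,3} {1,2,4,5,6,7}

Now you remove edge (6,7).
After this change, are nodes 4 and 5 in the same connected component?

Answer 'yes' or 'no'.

Initial components: {0,3} {1,2,4,5,6,7}
Removing edge (6,7): it was a bridge — component count 2 -> 3.
New components: {0,3} {1,2,4,5,6} {7}
Are 4 and 5 in the same component? yes

Answer: yes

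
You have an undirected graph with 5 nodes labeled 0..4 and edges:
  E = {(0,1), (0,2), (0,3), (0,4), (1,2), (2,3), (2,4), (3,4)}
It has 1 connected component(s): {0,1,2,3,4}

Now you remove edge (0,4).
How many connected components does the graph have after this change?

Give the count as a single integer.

Initial component count: 1
Remove (0,4): not a bridge. Count unchanged: 1.
  After removal, components: {0,1,2,3,4}
New component count: 1

Answer: 1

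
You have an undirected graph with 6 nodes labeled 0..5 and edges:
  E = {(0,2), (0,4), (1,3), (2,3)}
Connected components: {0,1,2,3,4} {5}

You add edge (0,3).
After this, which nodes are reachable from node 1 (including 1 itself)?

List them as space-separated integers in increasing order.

Before: nodes reachable from 1: {0,1,2,3,4}
Adding (0,3): both endpoints already in same component. Reachability from 1 unchanged.
After: nodes reachable from 1: {0,1,2,3,4}

Answer: 0 1 2 3 4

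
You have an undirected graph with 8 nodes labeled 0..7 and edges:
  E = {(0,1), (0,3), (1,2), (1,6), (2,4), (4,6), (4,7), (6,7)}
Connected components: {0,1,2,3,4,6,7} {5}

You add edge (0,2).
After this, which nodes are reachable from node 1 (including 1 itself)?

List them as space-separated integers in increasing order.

Before: nodes reachable from 1: {0,1,2,3,4,6,7}
Adding (0,2): both endpoints already in same component. Reachability from 1 unchanged.
After: nodes reachable from 1: {0,1,2,3,4,6,7}

Answer: 0 1 2 3 4 6 7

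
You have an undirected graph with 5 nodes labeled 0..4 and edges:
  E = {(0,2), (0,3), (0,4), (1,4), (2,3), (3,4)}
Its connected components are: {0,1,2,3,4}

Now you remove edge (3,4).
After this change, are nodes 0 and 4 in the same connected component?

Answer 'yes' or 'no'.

Answer: yes

Derivation:
Initial components: {0,1,2,3,4}
Removing edge (3,4): not a bridge — component count unchanged at 1.
New components: {0,1,2,3,4}
Are 0 and 4 in the same component? yes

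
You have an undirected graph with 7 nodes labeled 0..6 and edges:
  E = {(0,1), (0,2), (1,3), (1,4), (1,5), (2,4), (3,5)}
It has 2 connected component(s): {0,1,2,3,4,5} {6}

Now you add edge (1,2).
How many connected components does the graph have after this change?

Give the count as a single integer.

Initial component count: 2
Add (1,2): endpoints already in same component. Count unchanged: 2.
New component count: 2

Answer: 2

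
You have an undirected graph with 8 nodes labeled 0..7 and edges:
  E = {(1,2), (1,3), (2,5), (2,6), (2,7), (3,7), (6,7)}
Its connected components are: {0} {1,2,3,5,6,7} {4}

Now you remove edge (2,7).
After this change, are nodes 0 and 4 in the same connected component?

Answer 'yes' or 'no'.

Answer: no

Derivation:
Initial components: {0} {1,2,3,5,6,7} {4}
Removing edge (2,7): not a bridge — component count unchanged at 3.
New components: {0} {1,2,3,5,6,7} {4}
Are 0 and 4 in the same component? no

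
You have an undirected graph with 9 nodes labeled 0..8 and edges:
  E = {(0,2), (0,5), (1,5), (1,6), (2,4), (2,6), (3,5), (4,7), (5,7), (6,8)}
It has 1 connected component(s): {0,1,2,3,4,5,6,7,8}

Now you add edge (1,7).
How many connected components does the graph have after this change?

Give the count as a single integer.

Initial component count: 1
Add (1,7): endpoints already in same component. Count unchanged: 1.
New component count: 1

Answer: 1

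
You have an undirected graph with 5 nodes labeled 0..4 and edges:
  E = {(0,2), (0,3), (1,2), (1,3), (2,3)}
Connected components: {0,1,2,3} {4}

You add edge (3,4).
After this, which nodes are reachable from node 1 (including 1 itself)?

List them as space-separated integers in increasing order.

Before: nodes reachable from 1: {0,1,2,3}
Adding (3,4): merges 1's component with another. Reachability grows.
After: nodes reachable from 1: {0,1,2,3,4}

Answer: 0 1 2 3 4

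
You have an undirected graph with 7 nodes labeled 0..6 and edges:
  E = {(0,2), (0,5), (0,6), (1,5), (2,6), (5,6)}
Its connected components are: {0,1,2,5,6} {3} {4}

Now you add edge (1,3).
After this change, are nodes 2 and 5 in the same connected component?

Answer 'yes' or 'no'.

Answer: yes

Derivation:
Initial components: {0,1,2,5,6} {3} {4}
Adding edge (1,3): merges {0,1,2,5,6} and {3}.
New components: {0,1,2,3,5,6} {4}
Are 2 and 5 in the same component? yes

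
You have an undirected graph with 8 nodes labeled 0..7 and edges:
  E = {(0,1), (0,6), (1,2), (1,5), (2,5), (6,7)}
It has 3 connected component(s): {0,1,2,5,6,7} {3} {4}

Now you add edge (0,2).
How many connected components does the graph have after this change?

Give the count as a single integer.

Answer: 3

Derivation:
Initial component count: 3
Add (0,2): endpoints already in same component. Count unchanged: 3.
New component count: 3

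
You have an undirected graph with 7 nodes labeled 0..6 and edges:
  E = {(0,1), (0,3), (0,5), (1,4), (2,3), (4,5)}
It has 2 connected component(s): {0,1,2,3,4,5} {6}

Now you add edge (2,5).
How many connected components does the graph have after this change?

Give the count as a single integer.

Initial component count: 2
Add (2,5): endpoints already in same component. Count unchanged: 2.
New component count: 2

Answer: 2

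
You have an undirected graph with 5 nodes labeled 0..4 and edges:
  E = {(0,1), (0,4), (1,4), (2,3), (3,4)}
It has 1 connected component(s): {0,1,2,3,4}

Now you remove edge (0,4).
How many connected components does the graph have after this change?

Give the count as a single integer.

Answer: 1

Derivation:
Initial component count: 1
Remove (0,4): not a bridge. Count unchanged: 1.
  After removal, components: {0,1,2,3,4}
New component count: 1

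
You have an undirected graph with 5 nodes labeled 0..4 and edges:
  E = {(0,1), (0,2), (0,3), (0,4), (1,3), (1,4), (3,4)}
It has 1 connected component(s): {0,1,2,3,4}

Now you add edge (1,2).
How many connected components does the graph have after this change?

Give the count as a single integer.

Initial component count: 1
Add (1,2): endpoints already in same component. Count unchanged: 1.
New component count: 1

Answer: 1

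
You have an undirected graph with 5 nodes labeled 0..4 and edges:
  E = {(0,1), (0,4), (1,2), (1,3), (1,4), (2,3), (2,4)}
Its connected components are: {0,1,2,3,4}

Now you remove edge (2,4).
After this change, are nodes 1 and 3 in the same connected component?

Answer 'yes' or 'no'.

Initial components: {0,1,2,3,4}
Removing edge (2,4): not a bridge — component count unchanged at 1.
New components: {0,1,2,3,4}
Are 1 and 3 in the same component? yes

Answer: yes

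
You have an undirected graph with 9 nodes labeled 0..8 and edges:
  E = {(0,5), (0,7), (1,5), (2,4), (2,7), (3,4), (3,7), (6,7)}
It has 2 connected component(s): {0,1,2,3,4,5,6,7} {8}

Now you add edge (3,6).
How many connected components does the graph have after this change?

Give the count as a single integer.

Answer: 2

Derivation:
Initial component count: 2
Add (3,6): endpoints already in same component. Count unchanged: 2.
New component count: 2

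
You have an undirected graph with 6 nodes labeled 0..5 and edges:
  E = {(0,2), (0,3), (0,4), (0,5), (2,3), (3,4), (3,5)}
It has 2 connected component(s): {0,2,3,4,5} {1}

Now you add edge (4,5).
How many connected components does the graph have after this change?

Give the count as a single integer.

Initial component count: 2
Add (4,5): endpoints already in same component. Count unchanged: 2.
New component count: 2

Answer: 2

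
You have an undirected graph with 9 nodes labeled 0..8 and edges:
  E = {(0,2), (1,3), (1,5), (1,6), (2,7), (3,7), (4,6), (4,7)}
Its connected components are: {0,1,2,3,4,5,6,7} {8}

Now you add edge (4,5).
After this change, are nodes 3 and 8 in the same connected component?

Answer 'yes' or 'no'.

Initial components: {0,1,2,3,4,5,6,7} {8}
Adding edge (4,5): both already in same component {0,1,2,3,4,5,6,7}. No change.
New components: {0,1,2,3,4,5,6,7} {8}
Are 3 and 8 in the same component? no

Answer: no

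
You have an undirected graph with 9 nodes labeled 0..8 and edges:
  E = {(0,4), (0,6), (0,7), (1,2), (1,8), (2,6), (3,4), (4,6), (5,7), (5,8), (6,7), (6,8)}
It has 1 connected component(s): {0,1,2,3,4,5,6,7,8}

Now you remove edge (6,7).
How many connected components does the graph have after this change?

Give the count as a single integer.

Initial component count: 1
Remove (6,7): not a bridge. Count unchanged: 1.
  After removal, components: {0,1,2,3,4,5,6,7,8}
New component count: 1

Answer: 1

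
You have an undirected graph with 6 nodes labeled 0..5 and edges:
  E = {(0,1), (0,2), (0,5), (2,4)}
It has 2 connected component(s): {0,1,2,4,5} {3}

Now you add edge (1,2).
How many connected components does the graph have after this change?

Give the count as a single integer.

Initial component count: 2
Add (1,2): endpoints already in same component. Count unchanged: 2.
New component count: 2

Answer: 2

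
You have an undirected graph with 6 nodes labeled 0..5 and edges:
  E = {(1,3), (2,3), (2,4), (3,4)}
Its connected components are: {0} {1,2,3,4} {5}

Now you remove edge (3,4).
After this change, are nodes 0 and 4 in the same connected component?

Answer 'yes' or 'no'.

Initial components: {0} {1,2,3,4} {5}
Removing edge (3,4): not a bridge — component count unchanged at 3.
New components: {0} {1,2,3,4} {5}
Are 0 and 4 in the same component? no

Answer: no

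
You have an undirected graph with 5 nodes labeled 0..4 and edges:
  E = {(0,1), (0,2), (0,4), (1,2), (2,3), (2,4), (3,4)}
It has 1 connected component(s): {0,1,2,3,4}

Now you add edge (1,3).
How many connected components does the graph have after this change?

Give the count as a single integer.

Answer: 1

Derivation:
Initial component count: 1
Add (1,3): endpoints already in same component. Count unchanged: 1.
New component count: 1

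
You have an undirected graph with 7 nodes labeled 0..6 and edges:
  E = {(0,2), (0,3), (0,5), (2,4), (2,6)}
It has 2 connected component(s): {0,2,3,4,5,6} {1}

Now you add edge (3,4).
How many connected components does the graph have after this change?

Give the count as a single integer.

Initial component count: 2
Add (3,4): endpoints already in same component. Count unchanged: 2.
New component count: 2

Answer: 2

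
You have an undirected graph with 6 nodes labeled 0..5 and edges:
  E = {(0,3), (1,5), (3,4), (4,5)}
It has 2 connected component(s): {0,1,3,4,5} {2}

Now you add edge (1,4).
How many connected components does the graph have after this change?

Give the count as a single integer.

Answer: 2

Derivation:
Initial component count: 2
Add (1,4): endpoints already in same component. Count unchanged: 2.
New component count: 2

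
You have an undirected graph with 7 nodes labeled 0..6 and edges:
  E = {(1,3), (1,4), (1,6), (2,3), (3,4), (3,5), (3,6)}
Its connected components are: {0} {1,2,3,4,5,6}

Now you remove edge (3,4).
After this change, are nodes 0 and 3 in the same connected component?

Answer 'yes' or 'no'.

Answer: no

Derivation:
Initial components: {0} {1,2,3,4,5,6}
Removing edge (3,4): not a bridge — component count unchanged at 2.
New components: {0} {1,2,3,4,5,6}
Are 0 and 3 in the same component? no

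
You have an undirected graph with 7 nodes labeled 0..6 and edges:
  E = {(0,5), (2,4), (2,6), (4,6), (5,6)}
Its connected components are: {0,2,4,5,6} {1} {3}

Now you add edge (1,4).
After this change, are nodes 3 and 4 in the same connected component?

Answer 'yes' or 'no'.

Initial components: {0,2,4,5,6} {1} {3}
Adding edge (1,4): merges {1} and {0,2,4,5,6}.
New components: {0,1,2,4,5,6} {3}
Are 3 and 4 in the same component? no

Answer: no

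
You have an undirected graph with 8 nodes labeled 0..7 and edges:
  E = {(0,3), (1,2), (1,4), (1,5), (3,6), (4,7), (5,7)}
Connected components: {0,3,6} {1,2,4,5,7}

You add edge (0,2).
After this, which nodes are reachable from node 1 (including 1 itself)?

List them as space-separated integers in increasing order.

Before: nodes reachable from 1: {1,2,4,5,7}
Adding (0,2): merges 1's component with another. Reachability grows.
After: nodes reachable from 1: {0,1,2,3,4,5,6,7}

Answer: 0 1 2 3 4 5 6 7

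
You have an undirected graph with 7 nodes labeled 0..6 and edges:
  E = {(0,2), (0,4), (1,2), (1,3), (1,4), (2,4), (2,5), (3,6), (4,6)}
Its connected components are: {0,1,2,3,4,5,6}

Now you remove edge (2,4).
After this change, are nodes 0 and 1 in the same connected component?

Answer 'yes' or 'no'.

Initial components: {0,1,2,3,4,5,6}
Removing edge (2,4): not a bridge — component count unchanged at 1.
New components: {0,1,2,3,4,5,6}
Are 0 and 1 in the same component? yes

Answer: yes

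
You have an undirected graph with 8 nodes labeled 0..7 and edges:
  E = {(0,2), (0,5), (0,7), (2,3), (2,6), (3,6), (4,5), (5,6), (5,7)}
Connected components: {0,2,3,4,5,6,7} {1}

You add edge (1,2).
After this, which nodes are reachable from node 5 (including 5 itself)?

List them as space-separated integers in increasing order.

Answer: 0 1 2 3 4 5 6 7

Derivation:
Before: nodes reachable from 5: {0,2,3,4,5,6,7}
Adding (1,2): merges 5's component with another. Reachability grows.
After: nodes reachable from 5: {0,1,2,3,4,5,6,7}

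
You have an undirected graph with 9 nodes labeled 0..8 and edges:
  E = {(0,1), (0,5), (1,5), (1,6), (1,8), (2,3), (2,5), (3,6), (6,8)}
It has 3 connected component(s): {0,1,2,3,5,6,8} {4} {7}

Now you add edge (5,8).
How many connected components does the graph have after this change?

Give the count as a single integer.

Answer: 3

Derivation:
Initial component count: 3
Add (5,8): endpoints already in same component. Count unchanged: 3.
New component count: 3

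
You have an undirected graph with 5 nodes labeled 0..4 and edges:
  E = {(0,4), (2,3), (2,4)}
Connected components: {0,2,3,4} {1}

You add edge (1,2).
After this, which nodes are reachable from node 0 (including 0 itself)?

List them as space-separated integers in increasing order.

Answer: 0 1 2 3 4

Derivation:
Before: nodes reachable from 0: {0,2,3,4}
Adding (1,2): merges 0's component with another. Reachability grows.
After: nodes reachable from 0: {0,1,2,3,4}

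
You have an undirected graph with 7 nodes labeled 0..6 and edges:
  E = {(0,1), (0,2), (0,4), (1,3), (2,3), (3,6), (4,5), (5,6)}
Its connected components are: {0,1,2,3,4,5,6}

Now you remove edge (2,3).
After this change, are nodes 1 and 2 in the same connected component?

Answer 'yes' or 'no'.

Initial components: {0,1,2,3,4,5,6}
Removing edge (2,3): not a bridge — component count unchanged at 1.
New components: {0,1,2,3,4,5,6}
Are 1 and 2 in the same component? yes

Answer: yes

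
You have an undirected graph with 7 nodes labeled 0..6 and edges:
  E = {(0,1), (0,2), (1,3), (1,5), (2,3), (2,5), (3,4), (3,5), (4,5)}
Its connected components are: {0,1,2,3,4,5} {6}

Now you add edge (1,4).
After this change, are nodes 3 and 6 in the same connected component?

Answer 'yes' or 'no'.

Answer: no

Derivation:
Initial components: {0,1,2,3,4,5} {6}
Adding edge (1,4): both already in same component {0,1,2,3,4,5}. No change.
New components: {0,1,2,3,4,5} {6}
Are 3 and 6 in the same component? no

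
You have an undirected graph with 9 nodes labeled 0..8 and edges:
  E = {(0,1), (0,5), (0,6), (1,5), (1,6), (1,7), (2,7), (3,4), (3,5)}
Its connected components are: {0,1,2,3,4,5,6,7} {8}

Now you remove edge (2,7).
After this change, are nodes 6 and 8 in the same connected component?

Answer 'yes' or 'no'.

Initial components: {0,1,2,3,4,5,6,7} {8}
Removing edge (2,7): it was a bridge — component count 2 -> 3.
New components: {0,1,3,4,5,6,7} {2} {8}
Are 6 and 8 in the same component? no

Answer: no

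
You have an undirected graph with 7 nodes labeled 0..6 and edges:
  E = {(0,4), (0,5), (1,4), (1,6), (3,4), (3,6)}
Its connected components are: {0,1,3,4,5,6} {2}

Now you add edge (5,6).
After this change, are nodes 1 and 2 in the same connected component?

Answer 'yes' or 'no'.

Initial components: {0,1,3,4,5,6} {2}
Adding edge (5,6): both already in same component {0,1,3,4,5,6}. No change.
New components: {0,1,3,4,5,6} {2}
Are 1 and 2 in the same component? no

Answer: no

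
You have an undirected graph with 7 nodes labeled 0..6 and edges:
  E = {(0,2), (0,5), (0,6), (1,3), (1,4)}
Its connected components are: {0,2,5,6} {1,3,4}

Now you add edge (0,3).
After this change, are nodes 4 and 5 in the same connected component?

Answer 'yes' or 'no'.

Answer: yes

Derivation:
Initial components: {0,2,5,6} {1,3,4}
Adding edge (0,3): merges {0,2,5,6} and {1,3,4}.
New components: {0,1,2,3,4,5,6}
Are 4 and 5 in the same component? yes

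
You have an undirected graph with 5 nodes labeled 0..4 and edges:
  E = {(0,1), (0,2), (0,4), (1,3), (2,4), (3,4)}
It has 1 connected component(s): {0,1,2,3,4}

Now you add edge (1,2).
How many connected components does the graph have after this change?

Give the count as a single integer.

Answer: 1

Derivation:
Initial component count: 1
Add (1,2): endpoints already in same component. Count unchanged: 1.
New component count: 1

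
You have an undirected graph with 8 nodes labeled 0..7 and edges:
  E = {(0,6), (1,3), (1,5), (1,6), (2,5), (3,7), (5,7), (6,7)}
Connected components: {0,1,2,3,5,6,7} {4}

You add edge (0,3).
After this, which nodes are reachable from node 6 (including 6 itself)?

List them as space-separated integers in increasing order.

Answer: 0 1 2 3 5 6 7

Derivation:
Before: nodes reachable from 6: {0,1,2,3,5,6,7}
Adding (0,3): both endpoints already in same component. Reachability from 6 unchanged.
After: nodes reachable from 6: {0,1,2,3,5,6,7}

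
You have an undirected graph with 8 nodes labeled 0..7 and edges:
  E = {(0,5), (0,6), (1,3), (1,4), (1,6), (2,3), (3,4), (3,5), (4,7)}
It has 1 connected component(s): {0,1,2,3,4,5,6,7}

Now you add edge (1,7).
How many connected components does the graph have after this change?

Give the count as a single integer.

Answer: 1

Derivation:
Initial component count: 1
Add (1,7): endpoints already in same component. Count unchanged: 1.
New component count: 1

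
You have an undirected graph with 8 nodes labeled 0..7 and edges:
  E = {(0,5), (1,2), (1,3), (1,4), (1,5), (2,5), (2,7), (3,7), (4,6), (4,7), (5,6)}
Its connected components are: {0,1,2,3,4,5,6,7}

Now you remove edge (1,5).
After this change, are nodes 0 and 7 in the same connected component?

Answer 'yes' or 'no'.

Initial components: {0,1,2,3,4,5,6,7}
Removing edge (1,5): not a bridge — component count unchanged at 1.
New components: {0,1,2,3,4,5,6,7}
Are 0 and 7 in the same component? yes

Answer: yes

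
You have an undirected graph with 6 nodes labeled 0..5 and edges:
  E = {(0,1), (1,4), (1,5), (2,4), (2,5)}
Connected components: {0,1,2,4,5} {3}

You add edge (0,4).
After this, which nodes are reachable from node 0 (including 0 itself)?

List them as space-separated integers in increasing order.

Answer: 0 1 2 4 5

Derivation:
Before: nodes reachable from 0: {0,1,2,4,5}
Adding (0,4): both endpoints already in same component. Reachability from 0 unchanged.
After: nodes reachable from 0: {0,1,2,4,5}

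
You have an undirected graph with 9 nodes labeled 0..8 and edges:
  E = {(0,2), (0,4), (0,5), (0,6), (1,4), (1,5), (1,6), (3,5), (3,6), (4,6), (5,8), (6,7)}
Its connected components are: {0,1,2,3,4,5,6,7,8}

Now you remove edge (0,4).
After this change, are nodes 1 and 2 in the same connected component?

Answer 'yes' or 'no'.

Initial components: {0,1,2,3,4,5,6,7,8}
Removing edge (0,4): not a bridge — component count unchanged at 1.
New components: {0,1,2,3,4,5,6,7,8}
Are 1 and 2 in the same component? yes

Answer: yes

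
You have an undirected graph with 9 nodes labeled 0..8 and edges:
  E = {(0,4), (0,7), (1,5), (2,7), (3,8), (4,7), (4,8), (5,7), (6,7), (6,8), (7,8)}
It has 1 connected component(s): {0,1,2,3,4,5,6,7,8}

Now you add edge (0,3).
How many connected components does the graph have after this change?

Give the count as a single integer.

Initial component count: 1
Add (0,3): endpoints already in same component. Count unchanged: 1.
New component count: 1

Answer: 1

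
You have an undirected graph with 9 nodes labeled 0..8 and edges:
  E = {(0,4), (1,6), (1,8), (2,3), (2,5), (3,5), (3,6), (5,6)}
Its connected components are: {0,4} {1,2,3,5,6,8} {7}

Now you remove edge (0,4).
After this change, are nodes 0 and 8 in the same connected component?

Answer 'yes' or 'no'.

Initial components: {0,4} {1,2,3,5,6,8} {7}
Removing edge (0,4): it was a bridge — component count 3 -> 4.
New components: {0} {1,2,3,5,6,8} {4} {7}
Are 0 and 8 in the same component? no

Answer: no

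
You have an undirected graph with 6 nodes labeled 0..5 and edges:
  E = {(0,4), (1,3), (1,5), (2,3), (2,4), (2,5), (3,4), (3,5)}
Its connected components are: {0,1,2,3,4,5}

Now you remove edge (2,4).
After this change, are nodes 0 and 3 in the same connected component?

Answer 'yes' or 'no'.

Answer: yes

Derivation:
Initial components: {0,1,2,3,4,5}
Removing edge (2,4): not a bridge — component count unchanged at 1.
New components: {0,1,2,3,4,5}
Are 0 and 3 in the same component? yes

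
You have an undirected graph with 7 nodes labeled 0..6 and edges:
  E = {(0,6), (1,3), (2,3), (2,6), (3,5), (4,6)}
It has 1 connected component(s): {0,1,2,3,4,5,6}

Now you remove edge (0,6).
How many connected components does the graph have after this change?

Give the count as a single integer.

Initial component count: 1
Remove (0,6): it was a bridge. Count increases: 1 -> 2.
  After removal, components: {0} {1,2,3,4,5,6}
New component count: 2

Answer: 2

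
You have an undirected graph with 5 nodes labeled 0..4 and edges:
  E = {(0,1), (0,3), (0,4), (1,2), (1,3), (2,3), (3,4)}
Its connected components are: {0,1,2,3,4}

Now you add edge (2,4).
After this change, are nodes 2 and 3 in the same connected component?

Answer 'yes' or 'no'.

Initial components: {0,1,2,3,4}
Adding edge (2,4): both already in same component {0,1,2,3,4}. No change.
New components: {0,1,2,3,4}
Are 2 and 3 in the same component? yes

Answer: yes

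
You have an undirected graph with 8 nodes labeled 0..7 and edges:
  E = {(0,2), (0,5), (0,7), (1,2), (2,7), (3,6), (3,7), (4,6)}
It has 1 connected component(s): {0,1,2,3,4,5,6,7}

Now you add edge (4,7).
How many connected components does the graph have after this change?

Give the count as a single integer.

Answer: 1

Derivation:
Initial component count: 1
Add (4,7): endpoints already in same component. Count unchanged: 1.
New component count: 1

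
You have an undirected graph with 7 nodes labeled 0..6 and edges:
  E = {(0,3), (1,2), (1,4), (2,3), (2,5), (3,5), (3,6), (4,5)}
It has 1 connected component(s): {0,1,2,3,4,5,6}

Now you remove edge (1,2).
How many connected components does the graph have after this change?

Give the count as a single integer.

Answer: 1

Derivation:
Initial component count: 1
Remove (1,2): not a bridge. Count unchanged: 1.
  After removal, components: {0,1,2,3,4,5,6}
New component count: 1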